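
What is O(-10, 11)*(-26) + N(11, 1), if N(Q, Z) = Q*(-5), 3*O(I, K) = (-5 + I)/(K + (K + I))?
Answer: -265/6 ≈ -44.167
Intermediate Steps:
O(I, K) = (-5 + I)/(3*(I + 2*K)) (O(I, K) = ((-5 + I)/(K + (K + I)))/3 = ((-5 + I)/(K + (I + K)))/3 = ((-5 + I)/(I + 2*K))/3 = (-5 + I)/(3*(I + 2*K)))
N(Q, Z) = -5*Q
O(-10, 11)*(-26) + N(11, 1) = ((-5 - 10)/(3*(-10 + 2*11)))*(-26) - 5*11 = ((1/3)*(-15)/(-10 + 22))*(-26) - 55 = ((1/3)*(-15)/12)*(-26) - 55 = ((1/3)*(1/12)*(-15))*(-26) - 55 = -5/12*(-26) - 55 = 65/6 - 55 = -265/6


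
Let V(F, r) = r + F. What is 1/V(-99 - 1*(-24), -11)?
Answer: -1/86 ≈ -0.011628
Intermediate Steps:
V(F, r) = F + r
1/V(-99 - 1*(-24), -11) = 1/((-99 - 1*(-24)) - 11) = 1/((-99 + 24) - 11) = 1/(-75 - 11) = 1/(-86) = -1/86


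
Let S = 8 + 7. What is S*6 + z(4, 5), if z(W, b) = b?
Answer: 95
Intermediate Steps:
S = 15
S*6 + z(4, 5) = 15*6 + 5 = 90 + 5 = 95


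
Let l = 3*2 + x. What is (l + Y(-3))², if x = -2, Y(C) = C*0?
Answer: 16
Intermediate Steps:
Y(C) = 0
l = 4 (l = 3*2 - 2 = 6 - 2 = 4)
(l + Y(-3))² = (4 + 0)² = 4² = 16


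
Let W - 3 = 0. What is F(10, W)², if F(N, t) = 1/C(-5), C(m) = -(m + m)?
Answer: 1/100 ≈ 0.010000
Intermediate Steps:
W = 3 (W = 3 + 0 = 3)
C(m) = -2*m
F(N, t) = ⅒ (F(N, t) = 1/(-2*(-5)) = 1/10 = ⅒)
F(10, W)² = (⅒)² = 1/100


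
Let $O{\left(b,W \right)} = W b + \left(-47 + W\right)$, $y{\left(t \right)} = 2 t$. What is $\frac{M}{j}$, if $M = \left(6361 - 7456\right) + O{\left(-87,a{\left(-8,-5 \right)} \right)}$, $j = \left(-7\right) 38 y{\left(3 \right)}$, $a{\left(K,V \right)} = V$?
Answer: $\frac{178}{399} \approx 0.44612$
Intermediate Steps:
$O{\left(b,W \right)} = -47 + W + W b$
$j = -1596$ ($j = \left(-7\right) 38 \cdot 2 \cdot 3 = \left(-266\right) 6 = -1596$)
$M = -712$ ($M = \left(6361 - 7456\right) - -383 = -1095 - -383 = -1095 + 383 = -712$)
$\frac{M}{j} = - \frac{712}{-1596} = \left(-712\right) \left(- \frac{1}{1596}\right) = \frac{178}{399}$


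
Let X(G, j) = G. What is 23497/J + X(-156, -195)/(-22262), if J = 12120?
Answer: 262490467/134907720 ≈ 1.9457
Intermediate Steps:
23497/J + X(-156, -195)/(-22262) = 23497/12120 - 156/(-22262) = 23497*(1/12120) - 156*(-1/22262) = 23497/12120 + 78/11131 = 262490467/134907720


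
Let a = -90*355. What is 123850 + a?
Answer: 91900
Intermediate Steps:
a = -31950
123850 + a = 123850 - 31950 = 91900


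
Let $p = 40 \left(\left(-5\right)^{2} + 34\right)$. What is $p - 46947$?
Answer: $-44587$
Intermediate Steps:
$p = 2360$ ($p = 40 \left(25 + 34\right) = 40 \cdot 59 = 2360$)
$p - 46947 = 2360 - 46947 = -44587$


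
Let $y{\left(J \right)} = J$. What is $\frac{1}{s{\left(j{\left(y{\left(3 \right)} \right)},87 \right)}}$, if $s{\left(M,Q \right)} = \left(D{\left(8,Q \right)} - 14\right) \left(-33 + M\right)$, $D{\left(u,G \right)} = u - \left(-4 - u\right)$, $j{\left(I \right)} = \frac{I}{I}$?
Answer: $- \frac{1}{192} \approx -0.0052083$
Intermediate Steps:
$j{\left(I \right)} = 1$
$D{\left(u,G \right)} = 4 + 2 u$ ($D{\left(u,G \right)} = u + \left(4 + u\right) = 4 + 2 u$)
$s{\left(M,Q \right)} = -198 + 6 M$ ($s{\left(M,Q \right)} = \left(\left(4 + 2 \cdot 8\right) - 14\right) \left(-33 + M\right) = \left(\left(4 + 16\right) - 14\right) \left(-33 + M\right) = \left(20 - 14\right) \left(-33 + M\right) = 6 \left(-33 + M\right) = -198 + 6 M$)
$\frac{1}{s{\left(j{\left(y{\left(3 \right)} \right)},87 \right)}} = \frac{1}{-198 + 6 \cdot 1} = \frac{1}{-198 + 6} = \frac{1}{-192} = - \frac{1}{192}$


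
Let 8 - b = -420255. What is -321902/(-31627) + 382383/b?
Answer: 147377127367/13291657901 ≈ 11.088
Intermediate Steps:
b = 420263 (b = 8 - 1*(-420255) = 8 + 420255 = 420263)
-321902/(-31627) + 382383/b = -321902/(-31627) + 382383/420263 = -321902*(-1/31627) + 382383*(1/420263) = 321902/31627 + 382383/420263 = 147377127367/13291657901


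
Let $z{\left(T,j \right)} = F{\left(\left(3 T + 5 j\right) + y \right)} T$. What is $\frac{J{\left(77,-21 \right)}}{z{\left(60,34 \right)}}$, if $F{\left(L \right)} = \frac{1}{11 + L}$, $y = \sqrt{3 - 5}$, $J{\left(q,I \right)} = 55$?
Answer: $\frac{3971}{12} + \frac{11 i \sqrt{2}}{12} \approx 330.92 + 1.2964 i$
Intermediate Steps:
$y = i \sqrt{2}$ ($y = \sqrt{-2} = i \sqrt{2} \approx 1.4142 i$)
$z{\left(T,j \right)} = \frac{T}{11 + 3 T + 5 j + i \sqrt{2}}$ ($z{\left(T,j \right)} = \frac{T}{11 + \left(\left(3 T + 5 j\right) + i \sqrt{2}\right)} = \frac{T}{11 + \left(3 T + 5 j + i \sqrt{2}\right)} = \frac{T}{11 + 3 T + 5 j + i \sqrt{2}}$)
$\frac{J{\left(77,-21 \right)}}{z{\left(60,34 \right)}} = \frac{55}{60 \frac{1}{11 + 3 \cdot 60 + 5 \cdot 34 + i \sqrt{2}}} = \frac{55}{60 \frac{1}{11 + 180 + 170 + i \sqrt{2}}} = \frac{55}{60 \frac{1}{361 + i \sqrt{2}}} = 55 \left(\frac{361}{60} + \frac{i \sqrt{2}}{60}\right) = \frac{3971}{12} + \frac{11 i \sqrt{2}}{12}$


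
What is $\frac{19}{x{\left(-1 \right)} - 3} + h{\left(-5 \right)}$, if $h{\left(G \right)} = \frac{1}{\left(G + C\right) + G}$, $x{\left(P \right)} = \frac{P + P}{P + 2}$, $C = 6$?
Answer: $- \frac{81}{20} \approx -4.05$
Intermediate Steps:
$x{\left(P \right)} = \frac{2 P}{2 + P}$
$h{\left(G \right)} = \frac{1}{6 + 2 G}$ ($h{\left(G \right)} = \frac{1}{\left(G + 6\right) + G} = \frac{1}{\left(6 + G\right) + G} = \frac{1}{6 + 2 G}$)
$\frac{19}{x{\left(-1 \right)} - 3} + h{\left(-5 \right)} = \frac{19}{2 \left(-1\right) \frac{1}{2 - 1} - 3} + \frac{1}{2 \left(3 - 5\right)} = \frac{19}{2 \left(-1\right) 1^{-1} - 3} + \frac{1}{2 \left(-2\right)} = \frac{19}{2 \left(-1\right) 1 - 3} + \frac{1}{2} \left(- \frac{1}{2}\right) = \frac{19}{-2 - 3} - \frac{1}{4} = \frac{19}{-5} - \frac{1}{4} = 19 \left(- \frac{1}{5}\right) - \frac{1}{4} = - \frac{19}{5} - \frac{1}{4} = - \frac{81}{20}$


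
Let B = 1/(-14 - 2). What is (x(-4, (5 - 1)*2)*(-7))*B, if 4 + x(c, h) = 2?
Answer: -7/8 ≈ -0.87500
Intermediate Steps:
x(c, h) = -2 (x(c, h) = -4 + 2 = -2)
B = -1/16 (B = 1/(-16) = -1/16 ≈ -0.062500)
(x(-4, (5 - 1)*2)*(-7))*B = -2*(-7)*(-1/16) = 14*(-1/16) = -7/8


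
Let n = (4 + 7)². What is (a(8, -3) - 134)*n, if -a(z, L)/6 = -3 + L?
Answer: -11858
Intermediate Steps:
a(z, L) = 18 - 6*L (a(z, L) = -6*(-3 + L) = 18 - 6*L)
n = 121 (n = 11² = 121)
(a(8, -3) - 134)*n = ((18 - 6*(-3)) - 134)*121 = ((18 + 18) - 134)*121 = (36 - 134)*121 = -98*121 = -11858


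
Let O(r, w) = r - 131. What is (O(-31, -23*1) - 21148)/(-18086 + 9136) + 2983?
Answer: 2671916/895 ≈ 2985.4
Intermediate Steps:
O(r, w) = -131 + r
(O(-31, -23*1) - 21148)/(-18086 + 9136) + 2983 = ((-131 - 31) - 21148)/(-18086 + 9136) + 2983 = (-162 - 21148)/(-8950) + 2983 = -21310*(-1/8950) + 2983 = 2131/895 + 2983 = 2671916/895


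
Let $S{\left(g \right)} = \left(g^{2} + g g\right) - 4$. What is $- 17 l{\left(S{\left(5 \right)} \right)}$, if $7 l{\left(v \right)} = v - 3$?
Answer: $- \frac{731}{7} \approx -104.43$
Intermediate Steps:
$S{\left(g \right)} = -4 + 2 g^{2}$ ($S{\left(g \right)} = \left(g^{2} + g^{2}\right) - 4 = 2 g^{2} - 4 = -4 + 2 g^{2}$)
$l{\left(v \right)} = - \frac{3}{7} + \frac{v}{7}$ ($l{\left(v \right)} = \frac{v - 3}{7} = \frac{-3 + v}{7} = - \frac{3}{7} + \frac{v}{7}$)
$- 17 l{\left(S{\left(5 \right)} \right)} = - 17 \left(- \frac{3}{7} + \frac{-4 + 2 \cdot 5^{2}}{7}\right) = - 17 \left(- \frac{3}{7} + \frac{-4 + 2 \cdot 25}{7}\right) = - 17 \left(- \frac{3}{7} + \frac{-4 + 50}{7}\right) = - 17 \left(- \frac{3}{7} + \frac{1}{7} \cdot 46\right) = - 17 \left(- \frac{3}{7} + \frac{46}{7}\right) = \left(-17\right) \frac{43}{7} = - \frac{731}{7}$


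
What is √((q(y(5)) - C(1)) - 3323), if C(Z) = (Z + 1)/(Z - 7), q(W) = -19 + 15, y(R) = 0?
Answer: 2*I*√7485/3 ≈ 57.677*I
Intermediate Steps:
q(W) = -4
C(Z) = (1 + Z)/(-7 + Z)
√((q(y(5)) - C(1)) - 3323) = √((-4 - (1 + 1)/(-7 + 1)) - 3323) = √((-4 - 2/(-6)) - 3323) = √((-4 - (-1)*2/6) - 3323) = √((-4 - 1*(-⅓)) - 3323) = √((-4 + ⅓) - 3323) = √(-11/3 - 3323) = √(-9980/3) = 2*I*√7485/3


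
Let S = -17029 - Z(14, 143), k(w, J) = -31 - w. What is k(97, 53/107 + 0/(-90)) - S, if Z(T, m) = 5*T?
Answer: 16971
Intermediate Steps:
S = -17099 (S = -17029 - 5*14 = -17029 - 1*70 = -17029 - 70 = -17099)
k(97, 53/107 + 0/(-90)) - S = (-31 - 1*97) - 1*(-17099) = (-31 - 97) + 17099 = -128 + 17099 = 16971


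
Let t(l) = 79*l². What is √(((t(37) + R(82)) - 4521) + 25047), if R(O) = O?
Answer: √128759 ≈ 358.83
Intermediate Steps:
√(((t(37) + R(82)) - 4521) + 25047) = √(((79*37² + 82) - 4521) + 25047) = √(((79*1369 + 82) - 4521) + 25047) = √(((108151 + 82) - 4521) + 25047) = √((108233 - 4521) + 25047) = √(103712 + 25047) = √128759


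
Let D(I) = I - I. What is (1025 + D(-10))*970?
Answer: 994250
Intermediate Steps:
D(I) = 0
(1025 + D(-10))*970 = (1025 + 0)*970 = 1025*970 = 994250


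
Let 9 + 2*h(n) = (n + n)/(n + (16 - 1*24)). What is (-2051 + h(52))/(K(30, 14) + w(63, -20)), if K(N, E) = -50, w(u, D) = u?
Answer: -45195/286 ≈ -158.02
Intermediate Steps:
h(n) = -9/2 + n/(-8 + n) (h(n) = -9/2 + ((n + n)/(n + (16 - 1*24)))/2 = -9/2 + ((2*n)/(n + (16 - 24)))/2 = -9/2 + ((2*n)/(n - 8))/2 = -9/2 + ((2*n)/(-8 + n))/2 = -9/2 + (2*n/(-8 + n))/2 = -9/2 + n/(-8 + n))
(-2051 + h(52))/(K(30, 14) + w(63, -20)) = (-2051 + (72 - 7*52)/(2*(-8 + 52)))/(-50 + 63) = (-2051 + (1/2)*(72 - 364)/44)/13 = (-2051 + (1/2)*(1/44)*(-292))*(1/13) = (-2051 - 73/22)*(1/13) = -45195/22*1/13 = -45195/286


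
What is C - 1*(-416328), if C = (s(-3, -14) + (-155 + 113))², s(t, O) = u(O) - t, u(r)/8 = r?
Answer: 439129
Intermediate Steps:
u(r) = 8*r
s(t, O) = -t + 8*O (s(t, O) = 8*O - t = -t + 8*O)
C = 22801 (C = ((-1*(-3) + 8*(-14)) + (-155 + 113))² = ((3 - 112) - 42)² = (-109 - 42)² = (-151)² = 22801)
C - 1*(-416328) = 22801 - 1*(-416328) = 22801 + 416328 = 439129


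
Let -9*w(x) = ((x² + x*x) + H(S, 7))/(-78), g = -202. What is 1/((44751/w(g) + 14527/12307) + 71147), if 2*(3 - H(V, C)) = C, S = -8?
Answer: 61535/4401791476 ≈ 1.3980e-5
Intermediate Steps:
H(V, C) = 3 - C/2
w(x) = -1/1404 + x²/351 (w(x) = -((x² + x*x) + (3 - ½*7))/(9*(-78)) = -((x² + x²) + (3 - 7/2))*(-1)/(9*78) = -(2*x² - ½)*(-1)/(9*78) = -(-½ + 2*x²)*(-1)/(9*78) = -(1/156 - x²/39)/9 = -1/1404 + x²/351)
1/((44751/w(g) + 14527/12307) + 71147) = 1/((44751/(-1/1404 + (1/351)*(-202)²) + 14527/12307) + 71147) = 1/((44751/(-1/1404 + (1/351)*40804) + 14527*(1/12307)) + 71147) = 1/((44751/(-1/1404 + 40804/351) + 14527/12307) + 71147) = 1/((44751/(465/4) + 14527/12307) + 71147) = 1/((44751*(4/465) + 14527/12307) + 71147) = 1/((59668/155 + 14527/12307) + 71147) = 1/(23760831/61535 + 71147) = 1/(4401791476/61535) = 61535/4401791476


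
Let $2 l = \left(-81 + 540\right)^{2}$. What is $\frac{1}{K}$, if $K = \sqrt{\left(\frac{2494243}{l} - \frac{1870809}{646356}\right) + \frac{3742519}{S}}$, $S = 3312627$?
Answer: $\frac{918 \sqrt{17555650914239818224535799}}{18005490233223517} \approx 0.21362$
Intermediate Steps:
$l = \frac{210681}{2}$ ($l = \frac{\left(-81 + 540\right)^{2}}{2} = \frac{459^{2}}{2} = \frac{1}{2} \cdot 210681 = \frac{210681}{2} \approx 1.0534 \cdot 10^{5}$)
$K = \frac{\sqrt{17555650914239818224535799}}{895065190146}$ ($K = \sqrt{\left(\frac{2494243}{\frac{210681}{2}} - \frac{1870809}{646356}\right) + \frac{3742519}{3312627}} = \sqrt{\left(2494243 \cdot \frac{2}{210681} - \frac{10223}{3532}\right) + 3742519 \cdot \frac{1}{3312627}} = \sqrt{\left(\frac{4988486}{210681} - \frac{10223}{3532}\right) + \frac{3742519}{3312627}} = \sqrt{\frac{15465540689}{744125292} + \frac{3742519}{3312627}} = \sqrt{\frac{18005490233223517}{821669844554028}} = \frac{\sqrt{17555650914239818224535799}}{895065190146} \approx 4.6812$)
$\frac{1}{K} = \frac{1}{\frac{1}{895065190146} \sqrt{17555650914239818224535799}} = \frac{918 \sqrt{17555650914239818224535799}}{18005490233223517}$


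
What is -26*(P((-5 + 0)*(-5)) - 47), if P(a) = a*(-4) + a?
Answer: 3172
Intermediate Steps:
P(a) = -3*a (P(a) = -4*a + a = -3*a)
-26*(P((-5 + 0)*(-5)) - 47) = -26*(-3*(-5 + 0)*(-5) - 47) = -26*(-(-15)*(-5) - 47) = -26*(-3*25 - 47) = -26*(-75 - 47) = -26*(-122) = 3172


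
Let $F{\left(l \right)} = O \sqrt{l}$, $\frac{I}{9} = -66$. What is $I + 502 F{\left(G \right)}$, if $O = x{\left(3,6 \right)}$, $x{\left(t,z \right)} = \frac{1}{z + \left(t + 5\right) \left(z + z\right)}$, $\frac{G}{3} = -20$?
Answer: $-594 + \frac{502 i \sqrt{15}}{51} \approx -594.0 + 38.122 i$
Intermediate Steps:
$I = -594$ ($I = 9 \left(-66\right) = -594$)
$G = -60$ ($G = 3 \left(-20\right) = -60$)
$x{\left(t,z \right)} = \frac{1}{z + 2 z \left(5 + t\right)}$ ($x{\left(t,z \right)} = \frac{1}{z + \left(5 + t\right) 2 z} = \frac{1}{z + 2 z \left(5 + t\right)}$)
$O = \frac{1}{102}$ ($O = \frac{1}{6 \left(11 + 2 \cdot 3\right)} = \frac{1}{6 \left(11 + 6\right)} = \frac{1}{6 \cdot 17} = \frac{1}{6} \cdot \frac{1}{17} = \frac{1}{102} \approx 0.0098039$)
$F{\left(l \right)} = \frac{\sqrt{l}}{102}$
$I + 502 F{\left(G \right)} = -594 + 502 \frac{\sqrt{-60}}{102} = -594 + 502 \frac{2 i \sqrt{15}}{102} = -594 + 502 \frac{i \sqrt{15}}{51} = -594 + \frac{502 i \sqrt{15}}{51}$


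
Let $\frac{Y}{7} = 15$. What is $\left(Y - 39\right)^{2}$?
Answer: $4356$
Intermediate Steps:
$Y = 105$ ($Y = 7 \cdot 15 = 105$)
$\left(Y - 39\right)^{2} = \left(105 - 39\right)^{2} = 66^{2} = 4356$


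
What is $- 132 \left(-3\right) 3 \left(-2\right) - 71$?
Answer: $-2447$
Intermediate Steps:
$- 132 \left(-3\right) 3 \left(-2\right) - 71 = - 132 \left(\left(-9\right) \left(-2\right)\right) - 71 = \left(-132\right) 18 - 71 = -2376 - 71 = -2447$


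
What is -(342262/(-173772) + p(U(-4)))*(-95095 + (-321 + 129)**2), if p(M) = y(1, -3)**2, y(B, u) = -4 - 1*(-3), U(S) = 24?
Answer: -4905670595/86886 ≈ -56461.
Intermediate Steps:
y(B, u) = -1 (y(B, u) = -4 + 3 = -1)
p(M) = 1 (p(M) = (-1)**2 = 1)
-(342262/(-173772) + p(U(-4)))*(-95095 + (-321 + 129)**2) = -(342262/(-173772) + 1)*(-95095 + (-321 + 129)**2) = -(342262*(-1/173772) + 1)*(-95095 + (-192)**2) = -(-171131/86886 + 1)*(-95095 + 36864) = -(-84245)*(-58231)/86886 = -1*4905670595/86886 = -4905670595/86886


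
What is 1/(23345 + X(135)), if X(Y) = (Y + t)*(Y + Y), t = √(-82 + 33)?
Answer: 11959/715802825 - 378*I/715802825 ≈ 1.6707e-5 - 5.2808e-7*I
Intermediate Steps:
t = 7*I (t = √(-49) = 7*I ≈ 7.0*I)
X(Y) = 2*Y*(Y + 7*I) (X(Y) = (Y + 7*I)*(Y + Y) = (Y + 7*I)*(2*Y) = 2*Y*(Y + 7*I))
1/(23345 + X(135)) = 1/(23345 + 2*135*(135 + 7*I)) = 1/(23345 + (36450 + 1890*I)) = 1/(59795 + 1890*I) = (59795 - 1890*I)/3579014125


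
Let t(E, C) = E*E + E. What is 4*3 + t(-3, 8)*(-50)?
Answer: -288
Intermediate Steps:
t(E, C) = E + E² (t(E, C) = E² + E = E + E²)
4*3 + t(-3, 8)*(-50) = 4*3 - 3*(1 - 3)*(-50) = 12 - 3*(-2)*(-50) = 12 + 6*(-50) = 12 - 300 = -288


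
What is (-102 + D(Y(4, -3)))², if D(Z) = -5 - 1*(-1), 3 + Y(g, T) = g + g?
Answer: 11236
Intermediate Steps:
Y(g, T) = -3 + 2*g (Y(g, T) = -3 + (g + g) = -3 + 2*g)
D(Z) = -4 (D(Z) = -5 + 1 = -4)
(-102 + D(Y(4, -3)))² = (-102 - 4)² = (-106)² = 11236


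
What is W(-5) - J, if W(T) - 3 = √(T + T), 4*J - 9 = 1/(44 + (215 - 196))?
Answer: 47/63 + I*√10 ≈ 0.74603 + 3.1623*I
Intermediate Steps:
J = 142/63 (J = 9/4 + 1/(4*(44 + (215 - 196))) = 9/4 + 1/(4*(44 + 19)) = 9/4 + (¼)/63 = 9/4 + (¼)*(1/63) = 9/4 + 1/252 = 142/63 ≈ 2.2540)
W(T) = 3 + √2*√T (W(T) = 3 + √(T + T) = 3 + √(2*T) = 3 + √2*√T)
W(-5) - J = (3 + √2*√(-5)) - 1*142/63 = (3 + √2*(I*√5)) - 142/63 = (3 + I*√10) - 142/63 = 47/63 + I*√10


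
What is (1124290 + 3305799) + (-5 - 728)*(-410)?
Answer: 4730619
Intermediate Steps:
(1124290 + 3305799) + (-5 - 728)*(-410) = 4430089 - 733*(-410) = 4430089 + 300530 = 4730619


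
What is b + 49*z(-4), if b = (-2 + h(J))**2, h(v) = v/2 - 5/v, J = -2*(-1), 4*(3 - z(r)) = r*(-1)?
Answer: 441/4 ≈ 110.25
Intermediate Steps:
z(r) = 3 + r/4 (z(r) = 3 - r*(-1)/4 = 3 - (-1)*r/4 = 3 + r/4)
J = 2
h(v) = v/2 - 5/v (h(v) = v*(1/2) - 5/v = v/2 - 5/v)
b = 49/4 (b = (-2 + ((1/2)*2 - 5/2))**2 = (-2 + (1 - 5*1/2))**2 = (-2 + (1 - 5/2))**2 = (-2 - 3/2)**2 = (-7/2)**2 = 49/4 ≈ 12.250)
b + 49*z(-4) = 49/4 + 49*(3 + (1/4)*(-4)) = 49/4 + 49*(3 - 1) = 49/4 + 49*2 = 49/4 + 98 = 441/4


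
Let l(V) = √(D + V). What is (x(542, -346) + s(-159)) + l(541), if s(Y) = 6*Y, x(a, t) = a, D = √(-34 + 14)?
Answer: -412 + √(541 + 2*I*√5) ≈ -388.74 + 0.096135*I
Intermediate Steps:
D = 2*I*√5 (D = √(-20) = 2*I*√5 ≈ 4.4721*I)
l(V) = √(V + 2*I*√5) (l(V) = √(2*I*√5 + V) = √(V + 2*I*√5))
(x(542, -346) + s(-159)) + l(541) = (542 + 6*(-159)) + √(541 + 2*I*√5) = (542 - 954) + √(541 + 2*I*√5) = -412 + √(541 + 2*I*√5)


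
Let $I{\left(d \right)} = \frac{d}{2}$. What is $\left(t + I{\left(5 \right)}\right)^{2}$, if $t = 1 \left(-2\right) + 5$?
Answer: $\frac{121}{4} \approx 30.25$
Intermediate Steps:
$I{\left(d \right)} = \frac{d}{2}$ ($I{\left(d \right)} = d \frac{1}{2} = \frac{d}{2}$)
$t = 3$ ($t = -2 + 5 = 3$)
$\left(t + I{\left(5 \right)}\right)^{2} = \left(3 + \frac{1}{2} \cdot 5\right)^{2} = \left(3 + \frac{5}{2}\right)^{2} = \left(\frac{11}{2}\right)^{2} = \frac{121}{4}$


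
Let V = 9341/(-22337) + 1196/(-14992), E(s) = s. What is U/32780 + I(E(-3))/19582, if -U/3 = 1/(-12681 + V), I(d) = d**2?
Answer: 26101893570402953/56791028252981705210 ≈ 0.00045961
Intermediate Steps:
V = -41688831/83719076 (V = 9341*(-1/22337) + 1196*(-1/14992) = -9341/22337 - 299/3748 = -41688831/83719076 ≈ -0.49796)
U = 83719076/353894430529 (U = -3/(-12681 - 41688831/83719076) = -3/(-1061683291587/83719076) = -3*(-83719076/1061683291587) = 83719076/353894430529 ≈ 0.00023657)
U/32780 + I(E(-3))/19582 = (83719076/353894430529)/32780 + (-3)**2/19582 = (83719076/353894430529)*(1/32780) + 9*(1/19582) = 20929769/2900164858185155 + 9/19582 = 26101893570402953/56791028252981705210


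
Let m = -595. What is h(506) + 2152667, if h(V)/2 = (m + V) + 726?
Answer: 2153941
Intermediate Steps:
h(V) = 262 + 2*V (h(V) = 2*((-595 + V) + 726) = 2*(131 + V) = 262 + 2*V)
h(506) + 2152667 = (262 + 2*506) + 2152667 = (262 + 1012) + 2152667 = 1274 + 2152667 = 2153941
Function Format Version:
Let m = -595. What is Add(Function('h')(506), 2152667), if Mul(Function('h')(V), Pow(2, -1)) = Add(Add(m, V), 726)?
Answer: 2153941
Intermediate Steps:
Function('h')(V) = Add(262, Mul(2, V)) (Function('h')(V) = Mul(2, Add(Add(-595, V), 726)) = Mul(2, Add(131, V)) = Add(262, Mul(2, V)))
Add(Function('h')(506), 2152667) = Add(Add(262, Mul(2, 506)), 2152667) = Add(Add(262, 1012), 2152667) = Add(1274, 2152667) = 2153941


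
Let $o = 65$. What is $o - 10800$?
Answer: $-10735$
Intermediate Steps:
$o - 10800 = 65 - 10800 = -10735$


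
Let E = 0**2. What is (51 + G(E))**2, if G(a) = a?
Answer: 2601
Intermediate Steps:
E = 0
(51 + G(E))**2 = (51 + 0)**2 = 51**2 = 2601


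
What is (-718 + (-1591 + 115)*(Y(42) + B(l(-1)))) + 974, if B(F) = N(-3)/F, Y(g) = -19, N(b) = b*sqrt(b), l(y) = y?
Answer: 28300 - 4428*I*sqrt(3) ≈ 28300.0 - 7669.5*I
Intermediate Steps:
N(b) = b**(3/2)
B(F) = -3*I*sqrt(3)/F (B(F) = (-3)**(3/2)/F = (-3*I*sqrt(3))/F = -3*I*sqrt(3)/F)
(-718 + (-1591 + 115)*(Y(42) + B(l(-1)))) + 974 = (-718 + (-1591 + 115)*(-19 - 3*I*sqrt(3)/(-1))) + 974 = (-718 - 1476*(-19 - 3*I*sqrt(3)*(-1))) + 974 = (-718 - 1476*(-19 + 3*I*sqrt(3))) + 974 = (-718 + (28044 - 4428*I*sqrt(3))) + 974 = (27326 - 4428*I*sqrt(3)) + 974 = 28300 - 4428*I*sqrt(3)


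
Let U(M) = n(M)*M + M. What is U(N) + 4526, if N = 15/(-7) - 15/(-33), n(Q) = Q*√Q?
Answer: 348372/77 + 16900*I*√10010/456533 ≈ 4524.3 + 3.7037*I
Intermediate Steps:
n(Q) = Q^(3/2)
N = -130/77 (N = 15*(-⅐) - 15*(-1/33) = -15/7 + 5/11 = -130/77 ≈ -1.6883)
U(M) = M + M^(5/2) (U(M) = M^(3/2)*M + M = M^(5/2) + M = M + M^(5/2))
U(N) + 4526 = (-130/77 + (-130/77)^(5/2)) + 4526 = (-130/77 + 16900*I*√10010/456533) + 4526 = 348372/77 + 16900*I*√10010/456533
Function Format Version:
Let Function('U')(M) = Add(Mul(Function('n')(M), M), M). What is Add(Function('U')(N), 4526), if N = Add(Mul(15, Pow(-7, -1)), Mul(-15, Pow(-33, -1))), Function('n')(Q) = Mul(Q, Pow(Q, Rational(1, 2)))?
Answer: Add(Rational(348372, 77), Mul(Rational(16900, 456533), I, Pow(10010, Rational(1, 2)))) ≈ Add(4524.3, Mul(3.7037, I))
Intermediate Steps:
Function('n')(Q) = Pow(Q, Rational(3, 2))
N = Rational(-130, 77) (N = Add(Mul(15, Rational(-1, 7)), Mul(-15, Rational(-1, 33))) = Add(Rational(-15, 7), Rational(5, 11)) = Rational(-130, 77) ≈ -1.6883)
Function('U')(M) = Add(M, Pow(M, Rational(5, 2))) (Function('U')(M) = Add(Mul(Pow(M, Rational(3, 2)), M), M) = Add(Pow(M, Rational(5, 2)), M) = Add(M, Pow(M, Rational(5, 2))))
Add(Function('U')(N), 4526) = Add(Add(Rational(-130, 77), Pow(Rational(-130, 77), Rational(5, 2))), 4526) = Add(Add(Rational(-130, 77), Mul(Rational(16900, 456533), I, Pow(10010, Rational(1, 2)))), 4526) = Add(Rational(348372, 77), Mul(Rational(16900, 456533), I, Pow(10010, Rational(1, 2))))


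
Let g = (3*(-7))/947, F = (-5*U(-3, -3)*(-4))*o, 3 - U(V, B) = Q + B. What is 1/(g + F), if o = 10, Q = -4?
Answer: 947/1893979 ≈ 0.00050001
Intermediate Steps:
U(V, B) = 7 - B (U(V, B) = 3 - (-4 + B) = 3 + (4 - B) = 7 - B)
F = 2000 (F = (-5*(7 - 1*(-3))*(-4))*10 = (-5*(7 + 3)*(-4))*10 = (-5*10*(-4))*10 = -50*(-4)*10 = 200*10 = 2000)
g = -21/947 (g = -21*1/947 = -21/947 ≈ -0.022175)
1/(g + F) = 1/(-21/947 + 2000) = 1/(1893979/947) = 947/1893979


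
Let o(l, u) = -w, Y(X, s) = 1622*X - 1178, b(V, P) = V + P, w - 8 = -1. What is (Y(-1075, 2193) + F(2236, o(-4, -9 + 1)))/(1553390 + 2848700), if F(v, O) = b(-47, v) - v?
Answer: -31725/80038 ≈ -0.39637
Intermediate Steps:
w = 7 (w = 8 - 1 = 7)
b(V, P) = P + V
Y(X, s) = -1178 + 1622*X
o(l, u) = -7 (o(l, u) = -1*7 = -7)
F(v, O) = -47 (F(v, O) = (v - 47) - v = (-47 + v) - v = -47)
(Y(-1075, 2193) + F(2236, o(-4, -9 + 1)))/(1553390 + 2848700) = ((-1178 + 1622*(-1075)) - 47)/(1553390 + 2848700) = ((-1178 - 1743650) - 47)/4402090 = (-1744828 - 47)*(1/4402090) = -1744875*1/4402090 = -31725/80038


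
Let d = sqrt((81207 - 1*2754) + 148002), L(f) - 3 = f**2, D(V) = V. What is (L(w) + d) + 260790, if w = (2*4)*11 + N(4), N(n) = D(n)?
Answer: 269257 + sqrt(226455) ≈ 2.6973e+5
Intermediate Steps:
N(n) = n
w = 92 (w = (2*4)*11 + 4 = 8*11 + 4 = 88 + 4 = 92)
L(f) = 3 + f**2
d = sqrt(226455) (d = sqrt((81207 - 2754) + 148002) = sqrt(78453 + 148002) = sqrt(226455) ≈ 475.87)
(L(w) + d) + 260790 = ((3 + 92**2) + sqrt(226455)) + 260790 = ((3 + 8464) + sqrt(226455)) + 260790 = (8467 + sqrt(226455)) + 260790 = 269257 + sqrt(226455)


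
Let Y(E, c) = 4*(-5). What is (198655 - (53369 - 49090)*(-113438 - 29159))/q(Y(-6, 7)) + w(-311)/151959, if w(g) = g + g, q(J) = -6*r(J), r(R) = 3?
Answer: -15458566654543/455877 ≈ -3.3910e+7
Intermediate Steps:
Y(E, c) = -20
q(J) = -18 (q(J) = -6*3 = -18)
w(g) = 2*g
(198655 - (53369 - 49090)*(-113438 - 29159))/q(Y(-6, 7)) + w(-311)/151959 = (198655 - (53369 - 49090)*(-113438 - 29159))/(-18) + (2*(-311))/151959 = (198655 - 4279*(-142597))*(-1/18) - 622*1/151959 = (198655 - 1*(-610172563))*(-1/18) - 622/151959 = (198655 + 610172563)*(-1/18) - 622/151959 = 610371218*(-1/18) - 622/151959 = -305185609/9 - 622/151959 = -15458566654543/455877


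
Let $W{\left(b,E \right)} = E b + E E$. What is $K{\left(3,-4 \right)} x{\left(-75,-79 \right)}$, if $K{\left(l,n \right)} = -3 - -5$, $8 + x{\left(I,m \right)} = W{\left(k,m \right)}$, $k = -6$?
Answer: $13414$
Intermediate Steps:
$W{\left(b,E \right)} = E^{2} + E b$ ($W{\left(b,E \right)} = E b + E^{2} = E^{2} + E b$)
$x{\left(I,m \right)} = -8 + m \left(-6 + m\right)$ ($x{\left(I,m \right)} = -8 + m \left(m - 6\right) = -8 + m \left(-6 + m\right)$)
$K{\left(l,n \right)} = 2$ ($K{\left(l,n \right)} = -3 + 5 = 2$)
$K{\left(3,-4 \right)} x{\left(-75,-79 \right)} = 2 \left(-8 - 79 \left(-6 - 79\right)\right) = 2 \left(-8 - -6715\right) = 2 \left(-8 + 6715\right) = 2 \cdot 6707 = 13414$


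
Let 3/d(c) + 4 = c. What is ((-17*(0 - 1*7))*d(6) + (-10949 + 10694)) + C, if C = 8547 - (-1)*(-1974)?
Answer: 12993/2 ≈ 6496.5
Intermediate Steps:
d(c) = 3/(-4 + c)
C = 6573 (C = 8547 - 1*1974 = 8547 - 1974 = 6573)
((-17*(0 - 1*7))*d(6) + (-10949 + 10694)) + C = ((-17*(0 - 1*7))*(3/(-4 + 6)) + (-10949 + 10694)) + 6573 = ((-17*(0 - 7))*(3/2) - 255) + 6573 = ((-17*(-7))*(3*(1/2)) - 255) + 6573 = (119*(3/2) - 255) + 6573 = (357/2 - 255) + 6573 = -153/2 + 6573 = 12993/2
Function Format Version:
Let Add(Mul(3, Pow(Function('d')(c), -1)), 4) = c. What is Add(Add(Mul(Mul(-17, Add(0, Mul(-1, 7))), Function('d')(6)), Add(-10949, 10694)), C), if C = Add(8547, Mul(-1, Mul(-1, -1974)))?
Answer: Rational(12993, 2) ≈ 6496.5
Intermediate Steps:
Function('d')(c) = Mul(3, Pow(Add(-4, c), -1))
C = 6573 (C = Add(8547, Mul(-1, 1974)) = Add(8547, -1974) = 6573)
Add(Add(Mul(Mul(-17, Add(0, Mul(-1, 7))), Function('d')(6)), Add(-10949, 10694)), C) = Add(Add(Mul(Mul(-17, Add(0, Mul(-1, 7))), Mul(3, Pow(Add(-4, 6), -1))), Add(-10949, 10694)), 6573) = Add(Add(Mul(Mul(-17, Add(0, -7)), Mul(3, Pow(2, -1))), -255), 6573) = Add(Add(Mul(Mul(-17, -7), Mul(3, Rational(1, 2))), -255), 6573) = Add(Add(Mul(119, Rational(3, 2)), -255), 6573) = Add(Add(Rational(357, 2), -255), 6573) = Add(Rational(-153, 2), 6573) = Rational(12993, 2)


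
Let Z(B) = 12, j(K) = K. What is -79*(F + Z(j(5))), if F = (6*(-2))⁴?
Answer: -1639092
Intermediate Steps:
F = 20736 (F = (-12)⁴ = 20736)
-79*(F + Z(j(5))) = -79*(20736 + 12) = -79*20748 = -1639092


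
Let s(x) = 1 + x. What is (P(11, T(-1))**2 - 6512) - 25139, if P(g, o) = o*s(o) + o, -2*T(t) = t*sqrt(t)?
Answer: -506431/16 - I/2 ≈ -31652.0 - 0.5*I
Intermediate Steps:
T(t) = -t**(3/2)/2 (T(t) = -t*sqrt(t)/2 = -t**(3/2)/2)
P(g, o) = o + o*(1 + o) (P(g, o) = o*(1 + o) + o = o + o*(1 + o))
(P(11, T(-1))**2 - 6512) - 25139 = (((-(-1)*I/2)*(2 - (-1)*I/2))**2 - 6512) - 25139 = (((I/2)*(2 + I/2))**2 - 6512) - 25139 = ((I*(2 + I/2)/2)**2 - 6512) - 25139 = (-(2 + I/2)**2/4 - 6512) - 25139 = (-6512 - (2 + I/2)**2/4) - 25139 = -31651 - (2 + I/2)**2/4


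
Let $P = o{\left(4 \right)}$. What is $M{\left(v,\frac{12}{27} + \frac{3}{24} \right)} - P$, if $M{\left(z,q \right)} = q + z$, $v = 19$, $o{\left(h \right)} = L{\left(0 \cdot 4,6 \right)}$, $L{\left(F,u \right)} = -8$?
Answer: $\frac{1985}{72} \approx 27.569$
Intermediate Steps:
$o{\left(h \right)} = -8$
$P = -8$
$M{\left(v,\frac{12}{27} + \frac{3}{24} \right)} - P = \left(\left(\frac{12}{27} + \frac{3}{24}\right) + 19\right) - -8 = \left(\left(12 \cdot \frac{1}{27} + 3 \cdot \frac{1}{24}\right) + 19\right) + 8 = \left(\left(\frac{4}{9} + \frac{1}{8}\right) + 19\right) + 8 = \left(\frac{41}{72} + 19\right) + 8 = \frac{1409}{72} + 8 = \frac{1985}{72}$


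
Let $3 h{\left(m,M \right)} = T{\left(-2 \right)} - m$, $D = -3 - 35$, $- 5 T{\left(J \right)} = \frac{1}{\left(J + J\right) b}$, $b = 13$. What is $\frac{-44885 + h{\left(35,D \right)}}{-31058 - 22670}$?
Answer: $\frac{11673133}{13969280} \approx 0.83563$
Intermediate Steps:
$T{\left(J \right)} = - \frac{1}{130 J}$ ($T{\left(J \right)} = - \frac{\frac{1}{J + J} \frac{1}{13}}{5} = - \frac{\frac{1}{2 J} \frac{1}{13}}{5} = - \frac{\frac{1}{26} \frac{1}{J}}{5} = - \frac{1}{130 J}$)
$D = -38$ ($D = -3 - 35 = -38$)
$h{\left(m,M \right)} = \frac{1}{780} - \frac{m}{3}$ ($h{\left(m,M \right)} = \frac{- \frac{1}{130 \left(-2\right)} - m}{3} = \frac{\left(- \frac{1}{130}\right) \left(- \frac{1}{2}\right) - m}{3} = \frac{\frac{1}{260} - m}{3} = \frac{1}{780} - \frac{m}{3}$)
$\frac{-44885 + h{\left(35,D \right)}}{-31058 - 22670} = \frac{-44885 + \left(\frac{1}{780} - \frac{35}{3}\right)}{-31058 - 22670} = \frac{-44885 + \left(\frac{1}{780} - \frac{35}{3}\right)}{-53728} = \left(-44885 - \frac{3033}{260}\right) \left(- \frac{1}{53728}\right) = \left(- \frac{11673133}{260}\right) \left(- \frac{1}{53728}\right) = \frac{11673133}{13969280}$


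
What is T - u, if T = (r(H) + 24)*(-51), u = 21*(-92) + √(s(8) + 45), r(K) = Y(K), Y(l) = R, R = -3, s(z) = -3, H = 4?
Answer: 861 - √42 ≈ 854.52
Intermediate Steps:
Y(l) = -3
r(K) = -3
u = -1932 + √42 (u = 21*(-92) + √(-3 + 45) = -1932 + √42 ≈ -1925.5)
T = -1071 (T = (-3 + 24)*(-51) = 21*(-51) = -1071)
T - u = -1071 - (-1932 + √42) = -1071 + (1932 - √42) = 861 - √42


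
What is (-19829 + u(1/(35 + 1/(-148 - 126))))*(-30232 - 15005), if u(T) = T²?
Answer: 82478590028310621/91948921 ≈ 8.9700e+8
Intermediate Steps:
(-19829 + u(1/(35 + 1/(-148 - 126))))*(-30232 - 15005) = (-19829 + (1/(35 + 1/(-148 - 126)))²)*(-30232 - 15005) = (-19829 + (1/(35 + 1/(-274)))²)*(-45237) = (-19829 + (1/(35 - 1/274))²)*(-45237) = (-19829 + (1/(9589/274))²)*(-45237) = (-19829 + (274/9589)²)*(-45237) = (-19829 + 75076/91948921)*(-45237) = -1823255079433/91948921*(-45237) = 82478590028310621/91948921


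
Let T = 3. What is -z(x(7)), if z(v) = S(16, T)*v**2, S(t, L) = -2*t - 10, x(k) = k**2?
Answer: 100842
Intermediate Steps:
S(t, L) = -10 - 2*t
z(v) = -42*v**2 (z(v) = (-10 - 2*16)*v**2 = (-10 - 32)*v**2 = -42*v**2)
-z(x(7)) = -(-42)*(7**2)**2 = -(-42)*49**2 = -(-42)*2401 = -1*(-100842) = 100842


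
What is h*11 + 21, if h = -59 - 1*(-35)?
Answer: -243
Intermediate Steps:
h = -24 (h = -59 + 35 = -24)
h*11 + 21 = -24*11 + 21 = -264 + 21 = -243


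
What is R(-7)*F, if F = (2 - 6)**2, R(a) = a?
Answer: -112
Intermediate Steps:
F = 16 (F = (-4)**2 = 16)
R(-7)*F = -7*16 = -112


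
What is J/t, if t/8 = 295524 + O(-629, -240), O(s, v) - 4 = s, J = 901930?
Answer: 23735/62084 ≈ 0.38230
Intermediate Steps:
O(s, v) = 4 + s
t = 2359192 (t = 8*(295524 + (4 - 629)) = 8*(295524 - 625) = 8*294899 = 2359192)
J/t = 901930/2359192 = 901930*(1/2359192) = 23735/62084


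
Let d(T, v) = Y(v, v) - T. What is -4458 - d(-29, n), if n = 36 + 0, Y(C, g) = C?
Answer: -4523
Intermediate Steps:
n = 36
d(T, v) = v - T
-4458 - d(-29, n) = -4458 - (36 - 1*(-29)) = -4458 - (36 + 29) = -4458 - 1*65 = -4458 - 65 = -4523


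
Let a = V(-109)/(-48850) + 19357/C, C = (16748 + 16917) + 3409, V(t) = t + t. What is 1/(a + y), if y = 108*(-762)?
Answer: -905532450/74521221669409 ≈ -1.2151e-5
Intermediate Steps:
V(t) = 2*t
C = 37074 (C = 33665 + 3409 = 37074)
a = 476835791/905532450 (a = (2*(-109))/(-48850) + 19357/37074 = -218*(-1/48850) + 19357*(1/37074) = 109/24425 + 19357/37074 = 476835791/905532450 ≈ 0.52658)
y = -82296
1/(a + y) = 1/(476835791/905532450 - 82296) = 1/(-74521221669409/905532450) = -905532450/74521221669409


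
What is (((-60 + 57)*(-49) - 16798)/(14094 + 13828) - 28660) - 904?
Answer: -825502659/27922 ≈ -29565.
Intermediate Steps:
(((-60 + 57)*(-49) - 16798)/(14094 + 13828) - 28660) - 904 = ((-3*(-49) - 16798)/27922 - 28660) - 904 = ((147 - 16798)*(1/27922) - 28660) - 904 = (-16651*1/27922 - 28660) - 904 = (-16651/27922 - 28660) - 904 = -800261171/27922 - 904 = -825502659/27922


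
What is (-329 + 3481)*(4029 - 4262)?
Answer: -734416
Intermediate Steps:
(-329 + 3481)*(4029 - 4262) = 3152*(-233) = -734416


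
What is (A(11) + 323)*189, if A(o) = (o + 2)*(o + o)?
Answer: 115101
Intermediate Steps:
A(o) = 2*o*(2 + o) (A(o) = (2 + o)*(2*o) = 2*o*(2 + o))
(A(11) + 323)*189 = (2*11*(2 + 11) + 323)*189 = (2*11*13 + 323)*189 = (286 + 323)*189 = 609*189 = 115101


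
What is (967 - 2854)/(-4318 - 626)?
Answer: 629/1648 ≈ 0.38167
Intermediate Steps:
(967 - 2854)/(-4318 - 626) = -1887/(-4944) = -1887*(-1/4944) = 629/1648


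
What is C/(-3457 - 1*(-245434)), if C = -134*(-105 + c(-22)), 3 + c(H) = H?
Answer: 17420/241977 ≈ 0.071990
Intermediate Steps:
c(H) = -3 + H
C = 17420 (C = -134*(-105 + (-3 - 22)) = -134*(-105 - 25) = -134*(-130) = 17420)
C/(-3457 - 1*(-245434)) = 17420/(-3457 - 1*(-245434)) = 17420/(-3457 + 245434) = 17420/241977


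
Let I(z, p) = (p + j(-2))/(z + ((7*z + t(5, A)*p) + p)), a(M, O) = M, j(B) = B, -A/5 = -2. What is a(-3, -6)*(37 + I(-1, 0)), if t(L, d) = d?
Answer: -447/4 ≈ -111.75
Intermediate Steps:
A = 10 (A = -5*(-2) = 10)
I(z, p) = (-2 + p)/(8*z + 11*p) (I(z, p) = (p - 2)/(z + ((7*z + 10*p) + p)) = (-2 + p)/(z + (7*z + 11*p)) = (-2 + p)/(8*z + 11*p))
a(-3, -6)*(37 + I(-1, 0)) = -3*(37 + (-2 + 0)/(8*(-1) + 11*0)) = -3*(37 - 2/(-8 + 0)) = -3*(37 - 2/(-8)) = -3*(37 - ⅛*(-2)) = -3*(37 + ¼) = -3*149/4 = -447/4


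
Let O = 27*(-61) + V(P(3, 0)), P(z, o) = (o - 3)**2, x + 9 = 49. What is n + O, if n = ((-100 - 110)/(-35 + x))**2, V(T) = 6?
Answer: 123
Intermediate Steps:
x = 40 (x = -9 + 49 = 40)
P(z, o) = (-3 + o)**2
O = -1641 (O = 27*(-61) + 6 = -1647 + 6 = -1641)
n = 1764 (n = ((-100 - 110)/(-35 + 40))**2 = (-210/5)**2 = (-210*1/5)**2 = (-42)**2 = 1764)
n + O = 1764 - 1641 = 123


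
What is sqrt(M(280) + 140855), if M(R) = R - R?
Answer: sqrt(140855) ≈ 375.31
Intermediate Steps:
M(R) = 0
sqrt(M(280) + 140855) = sqrt(0 + 140855) = sqrt(140855)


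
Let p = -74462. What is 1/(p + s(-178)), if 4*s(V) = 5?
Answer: -4/297843 ≈ -1.3430e-5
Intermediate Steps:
s(V) = 5/4 (s(V) = (¼)*5 = 5/4)
1/(p + s(-178)) = 1/(-74462 + 5/4) = 1/(-297843/4) = -4/297843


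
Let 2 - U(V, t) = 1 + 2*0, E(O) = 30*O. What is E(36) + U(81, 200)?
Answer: 1081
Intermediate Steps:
U(V, t) = 1 (U(V, t) = 2 - (1 + 2*0) = 2 - (1 + 0) = 2 - 1*1 = 2 - 1 = 1)
E(36) + U(81, 200) = 30*36 + 1 = 1080 + 1 = 1081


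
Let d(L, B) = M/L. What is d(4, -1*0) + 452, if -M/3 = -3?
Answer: 1817/4 ≈ 454.25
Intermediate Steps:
M = 9 (M = -3*(-3) = 9)
d(L, B) = 9/L
d(4, -1*0) + 452 = 9/4 + 452 = 1817/4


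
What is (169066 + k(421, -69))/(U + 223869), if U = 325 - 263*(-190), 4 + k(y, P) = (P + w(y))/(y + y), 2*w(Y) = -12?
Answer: 47450043/76948696 ≈ 0.61664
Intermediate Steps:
w(Y) = -6 (w(Y) = (1/2)*(-12) = -6)
k(y, P) = -4 + (-6 + P)/(2*y) (k(y, P) = -4 + (P - 6)/(y + y) = -4 + (-6 + P)/((2*y)) = -4 + (-6 + P)*(1/(2*y)) = -4 + (-6 + P)/(2*y))
U = 50295 (U = 325 + 49970 = 50295)
(169066 + k(421, -69))/(U + 223869) = (169066 + (1/2)*(-6 - 69 - 8*421)/421)/(50295 + 223869) = (169066 + (1/2)*(1/421)*(-6 - 69 - 3368))/274164 = (169066 + (1/2)*(1/421)*(-3443))*(1/274164) = (169066 - 3443/842)*(1/274164) = (142350129/842)*(1/274164) = 47450043/76948696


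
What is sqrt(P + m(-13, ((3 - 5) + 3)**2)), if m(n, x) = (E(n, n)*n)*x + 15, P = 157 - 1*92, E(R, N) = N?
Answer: sqrt(249) ≈ 15.780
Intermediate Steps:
P = 65 (P = 157 - 92 = 65)
m(n, x) = 15 + x*n**2 (m(n, x) = (n*n)*x + 15 = n**2*x + 15 = x*n**2 + 15 = 15 + x*n**2)
sqrt(P + m(-13, ((3 - 5) + 3)**2)) = sqrt(65 + (15 + ((3 - 5) + 3)**2*(-13)**2)) = sqrt(65 + (15 + (-2 + 3)**2*169)) = sqrt(65 + (15 + 1**2*169)) = sqrt(65 + (15 + 1*169)) = sqrt(65 + (15 + 169)) = sqrt(65 + 184) = sqrt(249)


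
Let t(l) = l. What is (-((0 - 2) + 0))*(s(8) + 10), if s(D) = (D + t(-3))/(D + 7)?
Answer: 62/3 ≈ 20.667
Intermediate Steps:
s(D) = (-3 + D)/(7 + D) (s(D) = (D - 3)/(D + 7) = (-3 + D)/(7 + D))
(-((0 - 2) + 0))*(s(8) + 10) = (-((0 - 2) + 0))*((-3 + 8)/(7 + 8) + 10) = (-(-2 + 0))*(5/15 + 10) = (-1*(-2))*((1/15)*5 + 10) = 2*(⅓ + 10) = 2*(31/3) = 62/3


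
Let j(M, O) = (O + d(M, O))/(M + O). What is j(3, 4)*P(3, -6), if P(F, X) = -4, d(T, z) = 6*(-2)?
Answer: 32/7 ≈ 4.5714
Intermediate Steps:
d(T, z) = -12
j(M, O) = (-12 + O)/(M + O) (j(M, O) = (O - 12)/(M + O) = (-12 + O)/(M + O))
j(3, 4)*P(3, -6) = ((-12 + 4)/(3 + 4))*(-4) = (-8/7)*(-4) = ((1/7)*(-8))*(-4) = -8/7*(-4) = 32/7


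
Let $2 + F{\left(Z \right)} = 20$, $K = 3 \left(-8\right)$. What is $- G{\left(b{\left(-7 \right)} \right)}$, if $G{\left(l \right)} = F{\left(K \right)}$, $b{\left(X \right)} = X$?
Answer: $-18$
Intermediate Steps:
$K = -24$
$F{\left(Z \right)} = 18$ ($F{\left(Z \right)} = -2 + 20 = 18$)
$G{\left(l \right)} = 18$
$- G{\left(b{\left(-7 \right)} \right)} = \left(-1\right) 18 = -18$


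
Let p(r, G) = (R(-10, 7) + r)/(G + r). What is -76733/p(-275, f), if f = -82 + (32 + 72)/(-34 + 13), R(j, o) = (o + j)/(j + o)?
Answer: -583247533/5754 ≈ -1.0136e+5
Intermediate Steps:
R(j, o) = 1 (R(j, o) = (j + o)/(j + o) = 1)
f = -1826/21 (f = -82 + 104/(-21) = -82 + 104*(-1/21) = -82 - 104/21 = -1826/21 ≈ -86.952)
p(r, G) = (1 + r)/(G + r)
-76733/p(-275, f) = -76733*(-1826/21 - 275)/(1 - 275) = -76733/(-274/(-7601/21)) = -76733/((-21/7601*(-274))) = -76733/5754/7601 = -76733*7601/5754 = -583247533/5754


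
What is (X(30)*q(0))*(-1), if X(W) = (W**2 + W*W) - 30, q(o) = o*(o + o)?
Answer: 0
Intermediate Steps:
q(o) = 2*o**2 (q(o) = o*(2*o) = 2*o**2)
X(W) = -30 + 2*W**2 (X(W) = (W**2 + W**2) - 30 = 2*W**2 - 30 = -30 + 2*W**2)
(X(30)*q(0))*(-1) = ((-30 + 2*30**2)*(2*0**2))*(-1) = ((-30 + 2*900)*(2*0))*(-1) = ((-30 + 1800)*0)*(-1) = (1770*0)*(-1) = 0*(-1) = 0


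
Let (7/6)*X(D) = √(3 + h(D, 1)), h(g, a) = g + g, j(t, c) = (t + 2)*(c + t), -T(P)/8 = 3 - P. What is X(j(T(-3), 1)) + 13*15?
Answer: 195 + 6*√4327/7 ≈ 251.38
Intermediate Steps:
T(P) = -24 + 8*P (T(P) = -8*(3 - P) = -24 + 8*P)
j(t, c) = (2 + t)*(c + t)
h(g, a) = 2*g
X(D) = 6*√(3 + 2*D)/7
X(j(T(-3), 1)) + 13*15 = 6*√(3 + 2*((-24 + 8*(-3))² + 2*1 + 2*(-24 + 8*(-3)) + 1*(-24 + 8*(-3))))/7 + 13*15 = 6*√(3 + 2*((-24 - 24)² + 2 + 2*(-24 - 24) + 1*(-24 - 24)))/7 + 195 = 6*√(3 + 2*((-48)² + 2 + 2*(-48) + 1*(-48)))/7 + 195 = 6*√(3 + 2*(2304 + 2 - 96 - 48))/7 + 195 = 6*√(3 + 2*2162)/7 + 195 = 6*√(3 + 4324)/7 + 195 = 6*√4327/7 + 195 = 195 + 6*√4327/7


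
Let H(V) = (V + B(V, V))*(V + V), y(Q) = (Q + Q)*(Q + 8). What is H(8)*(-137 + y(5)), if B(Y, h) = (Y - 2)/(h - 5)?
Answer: -1120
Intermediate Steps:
y(Q) = 2*Q*(8 + Q) (y(Q) = (2*Q)*(8 + Q) = 2*Q*(8 + Q))
B(Y, h) = (-2 + Y)/(-5 + h)
H(V) = 2*V*(V + (-2 + V)/(-5 + V)) (H(V) = (V + (-2 + V)/(-5 + V))*(V + V) = (V + (-2 + V)/(-5 + V))*(2*V) = 2*V*(V + (-2 + V)/(-5 + V)))
H(8)*(-137 + y(5)) = (2*8*(-2 + 8 + 8*(-5 + 8))/(-5 + 8))*(-137 + 2*5*(8 + 5)) = (2*8*(-2 + 8 + 8*3)/3)*(-137 + 2*5*13) = (2*8*(⅓)*(-2 + 8 + 24))*(-137 + 130) = (2*8*(⅓)*30)*(-7) = 160*(-7) = -1120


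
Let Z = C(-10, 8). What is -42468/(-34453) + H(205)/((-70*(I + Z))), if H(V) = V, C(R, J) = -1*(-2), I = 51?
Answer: 30098683/25564126 ≈ 1.1774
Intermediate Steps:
C(R, J) = 2
Z = 2
-42468/(-34453) + H(205)/((-70*(I + Z))) = -42468/(-34453) + 205/((-70*(51 + 2))) = -42468*(-1/34453) + 205/((-70*53)) = 42468/34453 + 205/(-3710) = 42468/34453 + 205*(-1/3710) = 42468/34453 - 41/742 = 30098683/25564126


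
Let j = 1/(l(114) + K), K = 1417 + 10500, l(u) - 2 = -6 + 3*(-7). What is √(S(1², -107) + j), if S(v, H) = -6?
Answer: I*√212126523/5946 ≈ 2.4495*I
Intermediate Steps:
l(u) = -25 (l(u) = 2 + (-6 + 3*(-7)) = 2 + (-6 - 21) = 2 - 27 = -25)
K = 11917
j = 1/11892 (j = 1/(-25 + 11917) = 1/11892 ≈ 8.4090e-5)
√(S(1², -107) + j) = √(-6 + 1/11892) = √(-71351/11892) = I*√212126523/5946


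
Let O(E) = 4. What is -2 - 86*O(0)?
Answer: -346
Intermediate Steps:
-2 - 86*O(0) = -2 - 86*4 = -2 - 344 = -346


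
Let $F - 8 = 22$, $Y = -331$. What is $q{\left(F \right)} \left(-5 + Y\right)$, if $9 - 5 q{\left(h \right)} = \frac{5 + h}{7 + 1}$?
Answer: $- \frac{1554}{5} \approx -310.8$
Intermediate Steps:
$F = 30$ ($F = 8 + 22 = 30$)
$q{\left(h \right)} = \frac{67}{40} - \frac{h}{40}$ ($q{\left(h \right)} = \frac{9}{5} - \frac{\left(5 + h\right) \frac{1}{7 + 1}}{5} = \frac{9}{5} - \frac{\left(5 + h\right) \frac{1}{8}}{5} = \frac{9}{5} - \frac{\frac{5}{8} + \frac{h}{8}}{5} = \frac{9}{5} - \left(\frac{1}{8} + \frac{h}{40}\right) = \frac{67}{40} - \frac{h}{40}$)
$q{\left(F \right)} \left(-5 + Y\right) = \left(\frac{67}{40} - \frac{3}{4}\right) \left(-5 - 331\right) = \left(\frac{67}{40} - \frac{3}{4}\right) \left(-336\right) = \frac{37}{40} \left(-336\right) = - \frac{1554}{5}$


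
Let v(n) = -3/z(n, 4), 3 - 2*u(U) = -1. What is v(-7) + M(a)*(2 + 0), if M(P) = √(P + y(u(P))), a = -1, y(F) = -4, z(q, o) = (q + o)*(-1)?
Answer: -1 + 2*I*√5 ≈ -1.0 + 4.4721*I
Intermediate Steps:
z(q, o) = -o - q (z(q, o) = (o + q)*(-1) = -o - q)
u(U) = 2 (u(U) = 3/2 - ½*(-1) = 3/2 + ½ = 2)
v(n) = -3/(-4 - n) (v(n) = -3/(-1*4 - n) = -3/(-4 - n))
M(P) = √(-4 + P) (M(P) = √(P - 4) = √(-4 + P))
v(-7) + M(a)*(2 + 0) = 3/(4 - 7) + √(-4 - 1)*(2 + 0) = 3/(-3) + √(-5)*2 = 3*(-⅓) + (I*√5)*2 = -1 + 2*I*√5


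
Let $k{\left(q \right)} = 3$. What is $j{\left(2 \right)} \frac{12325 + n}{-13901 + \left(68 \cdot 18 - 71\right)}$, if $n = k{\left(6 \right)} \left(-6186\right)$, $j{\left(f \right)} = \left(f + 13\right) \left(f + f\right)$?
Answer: $\frac{93495}{3187} \approx 29.336$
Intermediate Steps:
$j{\left(f \right)} = 2 f \left(13 + f\right)$ ($j{\left(f \right)} = \left(13 + f\right) 2 f = 2 f \left(13 + f\right)$)
$n = -18558$ ($n = 3 \left(-6186\right) = -18558$)
$j{\left(2 \right)} \frac{12325 + n}{-13901 + \left(68 \cdot 18 - 71\right)} = 2 \cdot 2 \left(13 + 2\right) \frac{12325 - 18558}{-13901 + \left(68 \cdot 18 - 71\right)} = 2 \cdot 2 \cdot 15 \left(- \frac{6233}{-13901 + \left(1224 - 71\right)}\right) = 60 \left(- \frac{6233}{-13901 + 1153}\right) = 60 \left(- \frac{6233}{-12748}\right) = 60 \left(\left(-6233\right) \left(- \frac{1}{12748}\right)\right) = 60 \cdot \frac{6233}{12748} = \frac{93495}{3187}$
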